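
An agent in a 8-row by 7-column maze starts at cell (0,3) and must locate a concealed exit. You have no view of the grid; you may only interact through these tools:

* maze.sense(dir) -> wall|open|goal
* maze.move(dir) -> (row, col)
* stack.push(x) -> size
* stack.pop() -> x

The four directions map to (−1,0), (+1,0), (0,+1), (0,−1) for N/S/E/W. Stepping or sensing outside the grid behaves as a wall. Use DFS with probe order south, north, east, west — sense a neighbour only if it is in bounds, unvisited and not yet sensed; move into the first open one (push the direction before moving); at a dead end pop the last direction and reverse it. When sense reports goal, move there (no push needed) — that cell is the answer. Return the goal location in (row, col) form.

! 1. sense(dir=south) == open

! 2. push(x=south) == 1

! 3. move(dir=south) == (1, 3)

! 4. sense(dir=south) == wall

! 5. sense(dir=east) == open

! 6. push(x=east) == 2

! 7. move(dir=east) == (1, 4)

! 8. sense(dir=south) == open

! 9. push(x=south) == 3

! 10. move(dir=south) == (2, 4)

! 11. sense(dir=south) == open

! 12. push(x=south) == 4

! 13. move(dir=south) == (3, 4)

! 14. sense(dir=south) == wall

! 15. sense(dir=east) == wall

! 16. sense(dir=west) == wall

! 17. pop() == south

! 18. move(dir=north) == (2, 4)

! 19. sense(dir=east) == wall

! 20. pop() == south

! 21. move(dir=north) == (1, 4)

! 22. sense(dir=north) == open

! 23. push(x=north) == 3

! 24. move(dir=north) == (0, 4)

! 25. sense(dir=east) == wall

! 26. pop() == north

! 27. move(dir=south) == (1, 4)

! 28. sense(dir=east) == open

! 29. push(x=east) == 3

! 30. move(dir=east) == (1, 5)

! 31. sense(dir=east) == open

! 32. push(x=east) == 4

! 33. move(dir=east) == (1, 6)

! 34. sense(dir=south) == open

! 35. push(x=south) == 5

! 36. move(dir=south) == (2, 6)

! 37. sense(dir=south) == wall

! 38. pop() == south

! 39. move(dir=north) == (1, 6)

! 40. sense(dir=north) == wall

! 41. pop() == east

! 42. move(dir=west) == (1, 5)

! 43. pop() == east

! 44. move(dir=west) == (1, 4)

! 45. pop() == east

! 46. move(dir=west) == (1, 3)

! 47. sense(dir=west) == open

! 48. push(x=west) == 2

! 49. move(dir=west) == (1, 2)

! 50. sense(dir=south) == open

! 51. push(x=south) == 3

! 52. move(dir=south) == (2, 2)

! 53. sense(dir=south) == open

! 54. push(x=south) == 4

! 55. move(dir=south) == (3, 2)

! 56. sense(dir=south) == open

! 57. push(x=south) == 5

! 58. move(dir=south) == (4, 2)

! 59. sense(dir=south) == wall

! 60. sense(dir=east) == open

! 61. push(x=east) == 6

! 62. move(dir=east) == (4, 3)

! 63. sense(dir=south) == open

! 64. push(x=south) == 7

! 65. move(dir=south) == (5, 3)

! 66. sense(dir=south) == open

! 67. push(x=south) == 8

! 68. move(dir=south) == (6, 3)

! 69. sense(dir=south) == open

! 70. push(x=south) == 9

! 71. move(dir=south) == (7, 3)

! 72. sense(dir=east) == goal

! 73. move(dir=east) == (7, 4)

Answer: (7, 4)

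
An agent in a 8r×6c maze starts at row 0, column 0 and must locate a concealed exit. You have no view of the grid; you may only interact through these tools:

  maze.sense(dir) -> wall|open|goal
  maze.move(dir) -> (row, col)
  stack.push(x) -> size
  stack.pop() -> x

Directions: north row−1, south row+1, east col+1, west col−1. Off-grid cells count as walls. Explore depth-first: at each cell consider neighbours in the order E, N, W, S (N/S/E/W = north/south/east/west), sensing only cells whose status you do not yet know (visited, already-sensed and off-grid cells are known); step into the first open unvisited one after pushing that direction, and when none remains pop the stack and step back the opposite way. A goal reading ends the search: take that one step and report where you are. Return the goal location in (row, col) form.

% sense dir=east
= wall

% sense dir=south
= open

% push x=south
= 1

% move dir=south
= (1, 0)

% sense dir=east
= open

% push x=east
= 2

% move dir=east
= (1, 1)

% sense dir=east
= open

% push x=east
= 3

% move dir=east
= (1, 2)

% sense dir=east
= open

% push x=east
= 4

% move dir=east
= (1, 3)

% sense dir=east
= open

% push x=east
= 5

% move dir=east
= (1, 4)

% sense dir=east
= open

% push x=east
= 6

% move dir=east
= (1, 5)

% sense dir=north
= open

% push x=north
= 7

% move dir=north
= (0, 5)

% sense dir=west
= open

% push x=west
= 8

% move dir=west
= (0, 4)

% sense dir=west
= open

% push x=west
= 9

% move dir=west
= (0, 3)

% sense dir=west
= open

% push x=west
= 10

% move dir=west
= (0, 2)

% pop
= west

% move dir=east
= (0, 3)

% pop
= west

% move dir=east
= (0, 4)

% pop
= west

% move dir=east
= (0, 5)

% pop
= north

% move dir=south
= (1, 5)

% sense dir=south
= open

% push x=south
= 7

% move dir=south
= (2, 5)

% sense dir=west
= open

% push x=west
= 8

% move dir=west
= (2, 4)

% sense dir=west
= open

% push x=west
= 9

% move dir=west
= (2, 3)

% sense dir=west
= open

% push x=west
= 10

% move dir=west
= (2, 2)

% sense dir=west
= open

% push x=west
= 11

% move dir=west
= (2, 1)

% sense dir=west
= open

% push x=west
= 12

% move dir=west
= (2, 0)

% sense dir=south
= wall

% pop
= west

% move dir=east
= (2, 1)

% sense dir=south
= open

% push x=south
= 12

% move dir=south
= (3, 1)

% sense dir=east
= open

% push x=east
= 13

% move dir=east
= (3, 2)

% sense dir=east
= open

% push x=east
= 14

% move dir=east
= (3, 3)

% sense dir=east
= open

% push x=east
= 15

% move dir=east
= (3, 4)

% sense dir=east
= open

% push x=east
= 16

% move dir=east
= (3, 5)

% sense dir=south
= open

% push x=south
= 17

% move dir=south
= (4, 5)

% sense dir=west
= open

% push x=west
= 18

% move dir=west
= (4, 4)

% sense dir=west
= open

% push x=west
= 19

% move dir=west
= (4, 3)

% sense dir=west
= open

% push x=west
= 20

% move dir=west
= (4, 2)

% sense dir=west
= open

% push x=west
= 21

% move dir=west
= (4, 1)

% sense dir=west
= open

% push x=west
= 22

% move dir=west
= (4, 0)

% sense dir=south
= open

% push x=south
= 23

% move dir=south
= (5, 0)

% sense dir=east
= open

% push x=east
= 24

% move dir=east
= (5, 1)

% sense dir=east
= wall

% sense dir=south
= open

% push x=south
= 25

% move dir=south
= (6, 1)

% sense dir=east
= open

% push x=east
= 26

% move dir=east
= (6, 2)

% sense dir=east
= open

% push x=east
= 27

% move dir=east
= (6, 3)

% sense dir=east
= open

% push x=east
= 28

% move dir=east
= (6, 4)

% sense dir=east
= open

% push x=east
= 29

% move dir=east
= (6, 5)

% sense dir=north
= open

% push x=north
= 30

% move dir=north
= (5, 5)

% sense dir=west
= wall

% pop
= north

% move dir=south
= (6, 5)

% sense dir=south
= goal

% move dir=south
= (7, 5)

Answer: (7, 5)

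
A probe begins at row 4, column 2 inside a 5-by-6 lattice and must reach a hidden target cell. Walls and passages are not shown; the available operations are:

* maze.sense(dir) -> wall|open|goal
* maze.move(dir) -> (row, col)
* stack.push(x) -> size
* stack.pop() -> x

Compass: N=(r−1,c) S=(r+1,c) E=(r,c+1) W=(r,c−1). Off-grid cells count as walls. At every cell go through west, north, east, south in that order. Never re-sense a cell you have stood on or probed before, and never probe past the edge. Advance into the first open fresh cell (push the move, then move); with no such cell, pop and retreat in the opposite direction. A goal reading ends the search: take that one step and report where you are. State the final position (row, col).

-- sense(dir='west') : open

-- push(x='west') : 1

-- move(dir='west') : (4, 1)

-- sense(dir='west') : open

-- push(x='west') : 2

-- move(dir='west') : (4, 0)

-- sense(dir='north') : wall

-- pop() : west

-- move(dir='east') : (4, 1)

-- sense(dir='north') : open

-- push(x='north') : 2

-- move(dir='north') : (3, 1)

-- sense(dir='north') : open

-- push(x='north') : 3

-- move(dir='north') : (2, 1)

-- sense(dir='west') : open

-- push(x='west') : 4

-- move(dir='west') : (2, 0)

-- sense(dir='north') : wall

-- pop() : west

-- move(dir='east') : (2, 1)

-- sense(dir='north') : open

-- push(x='north') : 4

-- move(dir='north') : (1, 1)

-- sense(dir='north') : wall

-- sense(dir='east') : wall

-- pop() : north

-- move(dir='south') : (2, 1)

-- sense(dir='east') : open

-- push(x='east') : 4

-- move(dir='east') : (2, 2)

-- sense(dir='east') : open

-- push(x='east') : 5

-- move(dir='east') : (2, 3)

-- sense(dir='north') : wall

-- sense(dir='east') : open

-- push(x='east') : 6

-- move(dir='east') : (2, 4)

-- sense(dir='north') : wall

-- sense(dir='east') : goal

-- move(dir='east') : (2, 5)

Answer: (2, 5)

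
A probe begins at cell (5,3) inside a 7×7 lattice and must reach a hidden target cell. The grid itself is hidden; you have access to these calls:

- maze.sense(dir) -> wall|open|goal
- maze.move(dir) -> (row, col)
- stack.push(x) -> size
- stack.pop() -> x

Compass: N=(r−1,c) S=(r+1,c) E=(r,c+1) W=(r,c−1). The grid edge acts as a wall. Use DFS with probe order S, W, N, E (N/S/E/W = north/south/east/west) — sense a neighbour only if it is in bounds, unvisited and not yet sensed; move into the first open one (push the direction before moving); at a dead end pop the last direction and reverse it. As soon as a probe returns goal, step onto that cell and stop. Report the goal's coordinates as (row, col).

> maze.sense south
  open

> stack.push south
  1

> maze.move south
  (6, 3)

> maze.sense west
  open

> stack.push west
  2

> maze.move west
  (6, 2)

> maze.sense west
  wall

> maze.sense north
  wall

> stack.pop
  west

> maze.move east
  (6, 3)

> maze.sense east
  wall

> stack.pop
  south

> maze.move north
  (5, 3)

> maze.sense north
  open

> stack.push north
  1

> maze.move north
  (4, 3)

> maze.sense west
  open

> stack.push west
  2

> maze.move west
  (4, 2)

> maze.sense west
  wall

> maze.sense north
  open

> stack.push north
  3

> maze.move north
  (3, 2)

> maze.sense west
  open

> stack.push west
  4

> maze.move west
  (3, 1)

> maze.sense west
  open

> stack.push west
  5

> maze.move west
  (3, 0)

> maze.sense south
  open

> stack.push south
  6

> maze.move south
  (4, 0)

> maze.sense south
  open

> stack.push south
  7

> maze.move south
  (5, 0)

> maze.sense south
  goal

> maze.move south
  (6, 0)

Answer: (6, 0)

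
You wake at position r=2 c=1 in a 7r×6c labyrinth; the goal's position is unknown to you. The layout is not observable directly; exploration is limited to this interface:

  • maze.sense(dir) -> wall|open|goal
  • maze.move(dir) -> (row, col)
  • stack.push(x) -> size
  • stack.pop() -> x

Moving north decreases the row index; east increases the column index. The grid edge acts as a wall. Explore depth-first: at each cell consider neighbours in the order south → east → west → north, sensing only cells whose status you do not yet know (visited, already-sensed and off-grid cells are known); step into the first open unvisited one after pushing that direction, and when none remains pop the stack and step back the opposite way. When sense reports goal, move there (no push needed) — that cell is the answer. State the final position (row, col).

>> sense(dir→south)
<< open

>> push(x→south)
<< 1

>> move(dir→south)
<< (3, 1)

>> sense(dir→south)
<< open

>> push(x→south)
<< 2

>> move(dir→south)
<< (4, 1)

>> sense(dir→south)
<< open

>> push(x→south)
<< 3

>> move(dir→south)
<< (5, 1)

>> sense(dir→south)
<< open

>> push(x→south)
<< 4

>> move(dir→south)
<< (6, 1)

>> sense(dir→east)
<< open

>> push(x→east)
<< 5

>> move(dir→east)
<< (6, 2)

>> sense(dir→east)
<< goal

>> move(dir→east)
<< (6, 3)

Answer: (6, 3)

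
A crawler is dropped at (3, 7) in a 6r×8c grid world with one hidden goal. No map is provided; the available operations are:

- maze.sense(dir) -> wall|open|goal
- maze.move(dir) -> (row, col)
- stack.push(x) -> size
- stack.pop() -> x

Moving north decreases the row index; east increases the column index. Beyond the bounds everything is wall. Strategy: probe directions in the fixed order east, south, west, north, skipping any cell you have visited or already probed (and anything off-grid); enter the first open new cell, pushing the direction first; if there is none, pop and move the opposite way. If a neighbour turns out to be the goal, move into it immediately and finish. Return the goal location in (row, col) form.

-> maze.sense(dir=south)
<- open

-> stack.push(x=south)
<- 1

-> maze.move(dir=south)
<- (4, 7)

-> maze.sense(dir=south)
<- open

-> stack.push(x=south)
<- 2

-> maze.move(dir=south)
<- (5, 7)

-> maze.sense(dir=west)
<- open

-> stack.push(x=west)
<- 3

-> maze.move(dir=west)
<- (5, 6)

-> maze.sense(dir=west)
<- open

-> stack.push(x=west)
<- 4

-> maze.move(dir=west)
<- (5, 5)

-> maze.sense(dir=west)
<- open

-> stack.push(x=west)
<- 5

-> maze.move(dir=west)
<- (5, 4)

-> maze.sense(dir=west)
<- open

-> stack.push(x=west)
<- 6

-> maze.move(dir=west)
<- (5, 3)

-> maze.sense(dir=west)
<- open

-> stack.push(x=west)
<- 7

-> maze.move(dir=west)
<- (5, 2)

-> maze.sense(dir=west)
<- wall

-> maze.sense(dir=north)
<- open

-> stack.push(x=north)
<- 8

-> maze.move(dir=north)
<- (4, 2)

-> maze.sense(dir=east)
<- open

-> stack.push(x=east)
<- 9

-> maze.move(dir=east)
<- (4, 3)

-> maze.sense(dir=east)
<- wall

-> maze.sense(dir=north)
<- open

-> stack.push(x=north)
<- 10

-> maze.move(dir=north)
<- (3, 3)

-> maze.sense(dir=east)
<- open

-> stack.push(x=east)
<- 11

-> maze.move(dir=east)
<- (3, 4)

-> maze.sense(dir=east)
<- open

-> stack.push(x=east)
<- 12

-> maze.move(dir=east)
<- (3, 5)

-> maze.sense(dir=east)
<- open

-> stack.push(x=east)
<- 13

-> maze.move(dir=east)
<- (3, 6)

-> maze.sense(dir=south)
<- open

-> stack.push(x=south)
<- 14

-> maze.move(dir=south)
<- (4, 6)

-> maze.sense(dir=west)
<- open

-> stack.push(x=west)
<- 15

-> maze.move(dir=west)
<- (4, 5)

-> stack.pop()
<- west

-> maze.move(dir=east)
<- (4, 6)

-> stack.pop()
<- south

-> maze.move(dir=north)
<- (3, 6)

-> maze.sense(dir=north)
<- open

-> stack.push(x=north)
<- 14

-> maze.move(dir=north)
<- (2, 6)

-> maze.sense(dir=east)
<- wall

-> maze.sense(dir=west)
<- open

-> stack.push(x=west)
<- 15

-> maze.move(dir=west)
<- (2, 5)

-> maze.sense(dir=west)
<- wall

-> maze.sense(dir=north)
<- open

-> stack.push(x=north)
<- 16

-> maze.move(dir=north)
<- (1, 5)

-> maze.sense(dir=east)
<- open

-> stack.push(x=east)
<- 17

-> maze.move(dir=east)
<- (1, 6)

-> maze.sense(dir=east)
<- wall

-> maze.sense(dir=north)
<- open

-> stack.push(x=north)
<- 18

-> maze.move(dir=north)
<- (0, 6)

-> maze.sense(dir=east)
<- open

-> stack.push(x=east)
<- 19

-> maze.move(dir=east)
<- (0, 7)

-> stack.pop()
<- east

-> maze.move(dir=west)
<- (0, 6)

-> maze.sense(dir=west)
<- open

-> stack.push(x=west)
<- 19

-> maze.move(dir=west)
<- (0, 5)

-> maze.sense(dir=west)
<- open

-> stack.push(x=west)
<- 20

-> maze.move(dir=west)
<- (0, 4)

-> maze.sense(dir=south)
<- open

-> stack.push(x=south)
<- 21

-> maze.move(dir=south)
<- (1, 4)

-> maze.sense(dir=west)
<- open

-> stack.push(x=west)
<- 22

-> maze.move(dir=west)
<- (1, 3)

-> maze.sense(dir=south)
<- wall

-> maze.sense(dir=west)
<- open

-> stack.push(x=west)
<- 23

-> maze.move(dir=west)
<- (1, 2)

-> maze.sense(dir=south)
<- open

-> stack.push(x=south)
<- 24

-> maze.move(dir=south)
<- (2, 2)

-> maze.sense(dir=south)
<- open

-> stack.push(x=south)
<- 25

-> maze.move(dir=south)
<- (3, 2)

-> maze.sense(dir=west)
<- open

-> stack.push(x=west)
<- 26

-> maze.move(dir=west)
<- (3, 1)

-> maze.sense(dir=south)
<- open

-> stack.push(x=south)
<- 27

-> maze.move(dir=south)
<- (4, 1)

-> maze.sense(dir=west)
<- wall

-> stack.pop()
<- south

-> maze.move(dir=north)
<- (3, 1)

-> maze.sense(dir=west)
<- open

-> stack.push(x=west)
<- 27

-> maze.move(dir=west)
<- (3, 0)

-> maze.sense(dir=north)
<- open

-> stack.push(x=north)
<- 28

-> maze.move(dir=north)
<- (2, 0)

-> maze.sense(dir=east)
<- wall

-> maze.sense(dir=north)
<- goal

-> maze.move(dir=north)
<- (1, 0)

Answer: (1, 0)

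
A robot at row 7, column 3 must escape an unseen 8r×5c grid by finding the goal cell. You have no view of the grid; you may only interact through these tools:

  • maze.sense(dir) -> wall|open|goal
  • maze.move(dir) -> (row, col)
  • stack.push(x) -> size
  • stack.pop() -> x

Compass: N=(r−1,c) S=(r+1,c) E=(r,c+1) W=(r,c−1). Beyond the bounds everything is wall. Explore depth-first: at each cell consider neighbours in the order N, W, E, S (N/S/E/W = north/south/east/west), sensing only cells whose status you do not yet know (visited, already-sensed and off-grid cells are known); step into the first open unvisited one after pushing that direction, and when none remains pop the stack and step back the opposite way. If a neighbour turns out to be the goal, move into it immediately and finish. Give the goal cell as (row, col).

I try sense with dir→north, and see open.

I run push with x→north, yielding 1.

Next I call move with dir→north, and get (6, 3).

Now I run sense with dir→north, and get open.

I use push with x→north, and get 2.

I invoke move with dir→north, — result: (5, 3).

Using sense with dir→north, : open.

Now I run push with x→north, → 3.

I try move with dir→north, and see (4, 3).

Then sense with dir→north, yielding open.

Invoking push with x→north, → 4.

Then move with dir→north, → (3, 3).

Now I run sense with dir→north, → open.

Using push with x→north, giving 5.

Then move with dir→north, yielding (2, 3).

I call sense with dir→north, : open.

I use push with x→north, and see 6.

Then move with dir→north, giving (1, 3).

Then sense with dir→north, yielding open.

Calling push with x→north, and observe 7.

Now I run move with dir→north, → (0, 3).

I call sense with dir→west, which returns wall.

I invoke sense with dir→east, and see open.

Then push with x→east, and see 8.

Next I call move with dir→east, and observe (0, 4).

I try sense with dir→south, and observe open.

I run push with x→south, — result: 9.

Invoking move with dir→south, giving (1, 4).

Calling sense with dir→south, and get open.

Using push with x→south, which returns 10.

Calling move with dir→south, → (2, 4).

I invoke sense with dir→south, giving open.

Using push with x→south, and observe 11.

I use move with dir→south, : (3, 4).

Now I run sense with dir→south, : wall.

I call pop(), → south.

Then move with dir→north, → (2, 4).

I call pop, giving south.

I try move with dir→north, giving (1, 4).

I run pop, and get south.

Then move with dir→north, — result: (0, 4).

Using pop(), → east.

I call move with dir→west, and get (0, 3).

Calling pop(), which returns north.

Next I call move with dir→south, and get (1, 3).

Now I run sense with dir→west, → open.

Next I call push with x→west, and observe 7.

Then move with dir→west, yielding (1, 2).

Invoking sense with dir→west, yielding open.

Using push with x→west, giving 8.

Then move with dir→west, and get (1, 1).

I try sense with dir→north, yielding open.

I run push with x→north, → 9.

Next I call move with dir→north, → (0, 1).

I run sense with dir→west, and get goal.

I invoke move with dir→west, and see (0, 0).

Answer: (0, 0)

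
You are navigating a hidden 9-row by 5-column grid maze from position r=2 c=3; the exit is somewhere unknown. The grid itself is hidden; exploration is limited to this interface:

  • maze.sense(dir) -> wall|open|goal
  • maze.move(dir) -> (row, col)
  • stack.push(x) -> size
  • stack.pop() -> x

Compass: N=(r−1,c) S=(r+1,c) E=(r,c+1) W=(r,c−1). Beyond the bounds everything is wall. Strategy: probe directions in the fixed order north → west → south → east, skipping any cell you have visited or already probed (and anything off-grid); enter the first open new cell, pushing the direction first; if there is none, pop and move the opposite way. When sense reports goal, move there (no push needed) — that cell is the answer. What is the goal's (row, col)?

Then maze.sense on north, → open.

Then stack.push on north, — result: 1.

Invoking maze.move on north, which returns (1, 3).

Then maze.sense on north, yielding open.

Now I run stack.push on north, and get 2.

I run maze.move on north, : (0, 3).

Now I run maze.sense on west, and observe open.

Calling stack.push on west, and observe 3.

Then maze.move on west, → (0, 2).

Calling maze.sense on west, giving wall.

Calling maze.sense on south, and get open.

I call stack.push on south, yielding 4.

Invoking maze.move on south, giving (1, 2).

Invoking maze.sense on west, and observe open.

I call stack.push on west, : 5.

I try maze.move on west, — result: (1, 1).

Then maze.sense on west, — result: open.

I use stack.push on west, and get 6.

Calling maze.move on west, yielding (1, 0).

I invoke maze.sense on north, and observe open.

I call stack.push on north, yielding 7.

I call maze.move on north, and see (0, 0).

Using stack.pop(), which returns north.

Now I run maze.move on south, and observe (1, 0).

I try maze.sense on south, — result: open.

Calling stack.push on south, : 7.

Then maze.move on south, — result: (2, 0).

I try maze.sense on south, yielding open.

Then stack.push on south, → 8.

Using maze.move on south, — result: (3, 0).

Using maze.sense on south, : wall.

Next I call maze.sense on east, → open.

I use stack.push on east, and see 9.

Next I call maze.move on east, which returns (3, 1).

Now I run maze.sense on north, → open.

Calling stack.push on north, → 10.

Using maze.move on north, yielding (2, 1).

Using maze.sense on east, giving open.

I use stack.push on east, and see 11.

Calling maze.move on east, giving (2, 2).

I run maze.sense on south, giving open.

I run stack.push on south, which returns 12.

I run maze.move on south, and see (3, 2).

Calling maze.sense on south, and see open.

I try stack.push on south, giving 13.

Now I run maze.move on south, — result: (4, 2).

Then maze.sense on west, → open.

Next I call stack.push on west, giving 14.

I invoke maze.move on west, : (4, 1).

I invoke maze.sense on south, and observe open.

Invoking stack.push on south, — result: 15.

I invoke maze.move on south, and observe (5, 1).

Using maze.sense on west, and observe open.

Calling stack.push on west, → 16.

Next I call maze.move on west, — result: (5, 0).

Now I run maze.sense on south, → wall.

I try stack.pop(), : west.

I try maze.move on east, and observe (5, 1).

I invoke maze.sense on south, and observe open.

Invoking stack.push on south, → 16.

Now I run maze.move on south, : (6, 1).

Using maze.sense on south, — result: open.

Invoking stack.push on south, : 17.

I run maze.move on south, which returns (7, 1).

Next I call maze.sense on west, — result: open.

Calling stack.push on west, and get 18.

I use maze.move on west, : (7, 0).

I invoke maze.sense on south, which returns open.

I call stack.push on south, giving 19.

I try maze.move on south, giving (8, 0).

I call maze.sense on east, yielding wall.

I call stack.pop, : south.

I run maze.move on north, and observe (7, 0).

Next I call stack.pop, giving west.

I call maze.move on east, — result: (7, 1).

Next I call maze.sense on east, → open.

Invoking stack.push on east, and see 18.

Using maze.move on east, and observe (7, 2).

Next I call maze.sense on north, and get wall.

I run maze.sense on south, — result: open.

I use stack.push on south, : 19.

Next I call maze.move on south, and see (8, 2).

Calling maze.sense on east, : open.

Next I call stack.push on east, → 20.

I use maze.move on east, which returns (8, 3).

I use maze.sense on north, : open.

Calling stack.push on north, → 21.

Using maze.move on north, : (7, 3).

Invoking maze.sense on north, → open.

I run stack.push on north, which returns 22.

Invoking maze.move on north, and see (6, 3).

Now I run maze.sense on north, which returns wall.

Using maze.sense on east, yielding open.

I call stack.push on east, yielding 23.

Then maze.move on east, : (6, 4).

I use maze.sense on north, → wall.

Calling maze.sense on south, and get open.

I run stack.push on south, : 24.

Invoking maze.move on south, and observe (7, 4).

I run maze.sense on south, yielding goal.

I call maze.move on south, and see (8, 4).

Answer: (8, 4)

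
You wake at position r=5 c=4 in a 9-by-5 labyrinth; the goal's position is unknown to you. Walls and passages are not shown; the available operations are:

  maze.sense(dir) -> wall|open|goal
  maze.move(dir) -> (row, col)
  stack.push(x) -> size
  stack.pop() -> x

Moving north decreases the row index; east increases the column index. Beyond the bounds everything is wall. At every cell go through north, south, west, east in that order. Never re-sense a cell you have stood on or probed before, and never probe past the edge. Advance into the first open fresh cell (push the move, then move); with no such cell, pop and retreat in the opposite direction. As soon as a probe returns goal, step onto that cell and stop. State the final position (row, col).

// maze.sense(dir='north') ~> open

// stack.push(x='north') ~> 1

// maze.move(dir='north') ~> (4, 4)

// maze.sense(dir='north') ~> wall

// maze.sense(dir='west') ~> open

// stack.push(x='west') ~> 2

// maze.move(dir='west') ~> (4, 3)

// maze.sense(dir='north') ~> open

// stack.push(x='north') ~> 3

// maze.move(dir='north') ~> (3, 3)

// maze.sense(dir='north') ~> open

// stack.push(x='north') ~> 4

// maze.move(dir='north') ~> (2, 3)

// maze.sense(dir='north') ~> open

// stack.push(x='north') ~> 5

// maze.move(dir='north') ~> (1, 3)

// maze.sense(dir='north') ~> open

// stack.push(x='north') ~> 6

// maze.move(dir='north') ~> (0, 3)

// maze.sense(dir='west') ~> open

// stack.push(x='west') ~> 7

// maze.move(dir='west') ~> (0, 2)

// maze.sense(dir='south') ~> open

// stack.push(x='south') ~> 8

// maze.move(dir='south') ~> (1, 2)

// maze.sense(dir='south') ~> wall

// maze.sense(dir='west') ~> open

// stack.push(x='west') ~> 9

// maze.move(dir='west') ~> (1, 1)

// maze.sense(dir='north') ~> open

// stack.push(x='north') ~> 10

// maze.move(dir='north') ~> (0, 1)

// maze.sense(dir='west') ~> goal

// maze.move(dir='west') ~> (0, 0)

Answer: (0, 0)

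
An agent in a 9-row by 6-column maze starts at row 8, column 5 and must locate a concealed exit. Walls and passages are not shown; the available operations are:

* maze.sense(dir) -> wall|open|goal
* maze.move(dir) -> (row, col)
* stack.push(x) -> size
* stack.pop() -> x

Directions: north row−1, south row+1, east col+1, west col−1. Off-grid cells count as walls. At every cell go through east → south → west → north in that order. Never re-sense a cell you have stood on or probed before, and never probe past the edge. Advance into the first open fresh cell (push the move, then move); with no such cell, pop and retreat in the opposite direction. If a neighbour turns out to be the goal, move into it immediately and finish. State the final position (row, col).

Then maze.sense using dir→west, and observe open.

I call stack.push using x→west, → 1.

Now I run maze.move using dir→west, : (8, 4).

Next I call maze.sense using dir→west, giving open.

I call stack.push using x→west, : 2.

I call maze.move using dir→west, : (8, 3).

Calling maze.sense using dir→west, giving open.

Now I run stack.push using x→west, giving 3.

I use maze.move using dir→west, → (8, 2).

Using maze.sense using dir→west, and observe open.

I run stack.push using x→west, — result: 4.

Using maze.move using dir→west, — result: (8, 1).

Now I run maze.sense using dir→west, : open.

Next I call stack.push using x→west, → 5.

Then maze.move using dir→west, which returns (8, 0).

Invoking maze.sense using dir→north, and observe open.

I try stack.push using x→north, and get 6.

Calling maze.move using dir→north, and get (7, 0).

Next I call maze.sense using dir→east, → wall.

I call maze.sense using dir→north, which returns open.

Calling stack.push using x→north, which returns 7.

Then maze.move using dir→north, : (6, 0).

I call maze.sense using dir→east, giving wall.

Now I run maze.sense using dir→north, — result: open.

Now I run stack.push using x→north, and observe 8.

Using maze.move using dir→north, and see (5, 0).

Calling maze.sense using dir→east, yielding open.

I run stack.push using x→east, and get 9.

I run maze.move using dir→east, → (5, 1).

I try maze.sense using dir→east, : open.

I run stack.push using x→east, → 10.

Next I call maze.move using dir→east, — result: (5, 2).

I run maze.sense using dir→east, giving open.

Then stack.push using x→east, : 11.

Invoking maze.move using dir→east, : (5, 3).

I use maze.sense using dir→east, and observe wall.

Invoking maze.sense using dir→south, yielding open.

I use stack.push using x→south, yielding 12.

Now I run maze.move using dir→south, giving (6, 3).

I run maze.sense using dir→east, → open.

Now I run stack.push using x→east, and observe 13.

I invoke maze.move using dir→east, : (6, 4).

I use maze.sense using dir→east, giving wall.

I try maze.sense using dir→south, and see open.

Now I run stack.push using x→south, and get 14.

Now I run maze.move using dir→south, giving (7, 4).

Using maze.sense using dir→east, and get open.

Invoking stack.push using x→east, and get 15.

Using maze.move using dir→east, → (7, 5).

Next I call stack.pop(), — result: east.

I call maze.move using dir→west, yielding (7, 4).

Calling maze.sense using dir→west, yielding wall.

I run stack.pop(), and observe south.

Then maze.move using dir→north, yielding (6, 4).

Using stack.pop(), → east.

Calling maze.move using dir→west, and get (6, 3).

I invoke maze.sense using dir→west, and see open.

I invoke stack.push using x→west, giving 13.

I invoke maze.move using dir→west, yielding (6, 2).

Invoking maze.sense using dir→south, : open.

Using stack.push using x→south, yielding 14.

I run maze.move using dir→south, yielding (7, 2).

Now I run stack.pop(), and observe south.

I use maze.move using dir→north, giving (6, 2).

Then stack.pop(), giving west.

I run maze.move using dir→east, and get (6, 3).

Invoking stack.pop, → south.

Using maze.move using dir→north, and get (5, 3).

I use maze.sense using dir→north, and get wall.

Next I call stack.pop, yielding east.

I call maze.move using dir→west, yielding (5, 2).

Next I call maze.sense using dir→north, and see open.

Invoking stack.push using x→north, which returns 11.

Now I run maze.move using dir→north, and get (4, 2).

I call maze.sense using dir→west, — result: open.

I call stack.push using x→west, — result: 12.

I run maze.move using dir→west, — result: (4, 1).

Now I run maze.sense using dir→west, which returns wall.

Calling maze.sense using dir→north, — result: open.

Invoking stack.push using x→north, which returns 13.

I run maze.move using dir→north, and see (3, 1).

I run maze.sense using dir→east, and see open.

Invoking stack.push using x→east, — result: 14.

Invoking maze.move using dir→east, and get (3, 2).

Invoking maze.sense using dir→east, which returns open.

Calling stack.push using x→east, and see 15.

I invoke maze.move using dir→east, → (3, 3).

Invoking maze.sense using dir→east, and get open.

I run stack.push using x→east, giving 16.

I try maze.move using dir→east, → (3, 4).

I call maze.sense using dir→east, — result: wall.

I run maze.sense using dir→south, giving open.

Using stack.push using x→south, and get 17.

Using maze.move using dir→south, and see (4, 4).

Calling maze.sense using dir→east, — result: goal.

I invoke maze.move using dir→east, and observe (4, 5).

Answer: (4, 5)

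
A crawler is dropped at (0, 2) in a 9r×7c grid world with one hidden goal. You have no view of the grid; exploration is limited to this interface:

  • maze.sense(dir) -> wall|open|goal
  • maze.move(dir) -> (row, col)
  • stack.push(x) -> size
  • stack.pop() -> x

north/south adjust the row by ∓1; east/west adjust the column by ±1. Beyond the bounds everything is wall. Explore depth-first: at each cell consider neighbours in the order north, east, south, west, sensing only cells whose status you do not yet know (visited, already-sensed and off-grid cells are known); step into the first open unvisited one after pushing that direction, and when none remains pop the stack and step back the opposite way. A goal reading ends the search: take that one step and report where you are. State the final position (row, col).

// maze.sense(dir=east) : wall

// maze.sense(dir=south) : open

// stack.push(x=south) : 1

// maze.move(dir=south) : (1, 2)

// maze.sense(dir=east) : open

// stack.push(x=east) : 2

// maze.move(dir=east) : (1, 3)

// maze.sense(dir=east) : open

// stack.push(x=east) : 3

// maze.move(dir=east) : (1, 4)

// maze.sense(dir=north) : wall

// maze.sense(dir=east) : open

// stack.push(x=east) : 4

// maze.move(dir=east) : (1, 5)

// maze.sense(dir=north) : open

// stack.push(x=north) : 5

// maze.move(dir=north) : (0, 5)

// maze.sense(dir=east) : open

// stack.push(x=east) : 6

// maze.move(dir=east) : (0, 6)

// maze.sense(dir=south) : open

// stack.push(x=south) : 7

// maze.move(dir=south) : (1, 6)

// maze.sense(dir=south) : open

// stack.push(x=south) : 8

// maze.move(dir=south) : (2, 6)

// maze.sense(dir=south) : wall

// maze.sense(dir=west) : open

// stack.push(x=west) : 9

// maze.move(dir=west) : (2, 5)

// maze.sense(dir=south) : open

// stack.push(x=south) : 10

// maze.move(dir=south) : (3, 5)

// maze.sense(dir=south) : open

// stack.push(x=south) : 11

// maze.move(dir=south) : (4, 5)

// maze.sense(dir=east) : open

// stack.push(x=east) : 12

// maze.move(dir=east) : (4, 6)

// maze.sense(dir=south) : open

// stack.push(x=south) : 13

// maze.move(dir=south) : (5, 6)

// maze.sense(dir=south) : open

// stack.push(x=south) : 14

// maze.move(dir=south) : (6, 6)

// maze.sense(dir=south) : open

// stack.push(x=south) : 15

// maze.move(dir=south) : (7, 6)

// maze.sense(dir=south) : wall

// maze.sense(dir=west) : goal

// maze.move(dir=west) : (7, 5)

Answer: (7, 5)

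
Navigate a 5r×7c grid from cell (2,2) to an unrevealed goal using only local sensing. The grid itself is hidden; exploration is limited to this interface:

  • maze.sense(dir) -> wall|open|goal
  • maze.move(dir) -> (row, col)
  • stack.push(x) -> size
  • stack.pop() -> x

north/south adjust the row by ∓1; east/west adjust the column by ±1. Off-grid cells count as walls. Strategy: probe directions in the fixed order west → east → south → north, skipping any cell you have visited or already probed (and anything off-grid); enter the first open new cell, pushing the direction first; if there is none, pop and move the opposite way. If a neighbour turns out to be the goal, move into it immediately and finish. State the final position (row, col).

-> maze.sense(west)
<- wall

-> maze.sense(east)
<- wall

-> maze.sense(south)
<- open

-> stack.push(south)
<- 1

-> maze.move(south)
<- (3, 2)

-> maze.sense(west)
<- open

-> stack.push(west)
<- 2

-> maze.move(west)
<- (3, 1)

-> maze.sense(west)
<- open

-> stack.push(west)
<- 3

-> maze.move(west)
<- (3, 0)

-> maze.sense(south)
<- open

-> stack.push(south)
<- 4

-> maze.move(south)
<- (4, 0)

-> maze.sense(east)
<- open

-> stack.push(east)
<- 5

-> maze.move(east)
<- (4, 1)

-> maze.sense(east)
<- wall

-> stack.pop()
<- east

-> maze.move(west)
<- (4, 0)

-> stack.pop()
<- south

-> maze.move(north)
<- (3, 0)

-> maze.sense(north)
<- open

-> stack.push(north)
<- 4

-> maze.move(north)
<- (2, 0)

-> maze.sense(north)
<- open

-> stack.push(north)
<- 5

-> maze.move(north)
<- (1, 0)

-> maze.sense(east)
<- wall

-> maze.sense(north)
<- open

-> stack.push(north)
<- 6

-> maze.move(north)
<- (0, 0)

-> maze.sense(east)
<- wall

-> stack.pop()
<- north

-> maze.move(south)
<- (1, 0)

-> stack.pop()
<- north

-> maze.move(south)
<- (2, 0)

-> stack.pop()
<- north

-> maze.move(south)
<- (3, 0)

-> stack.pop()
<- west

-> maze.move(east)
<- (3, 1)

-> stack.pop()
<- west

-> maze.move(east)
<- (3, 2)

-> maze.sense(east)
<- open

-> stack.push(east)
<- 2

-> maze.move(east)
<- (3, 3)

-> maze.sense(east)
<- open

-> stack.push(east)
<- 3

-> maze.move(east)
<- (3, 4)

-> maze.sense(east)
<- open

-> stack.push(east)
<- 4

-> maze.move(east)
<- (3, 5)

-> maze.sense(east)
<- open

-> stack.push(east)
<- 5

-> maze.move(east)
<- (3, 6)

-> maze.sense(south)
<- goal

-> maze.move(south)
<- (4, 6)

Answer: (4, 6)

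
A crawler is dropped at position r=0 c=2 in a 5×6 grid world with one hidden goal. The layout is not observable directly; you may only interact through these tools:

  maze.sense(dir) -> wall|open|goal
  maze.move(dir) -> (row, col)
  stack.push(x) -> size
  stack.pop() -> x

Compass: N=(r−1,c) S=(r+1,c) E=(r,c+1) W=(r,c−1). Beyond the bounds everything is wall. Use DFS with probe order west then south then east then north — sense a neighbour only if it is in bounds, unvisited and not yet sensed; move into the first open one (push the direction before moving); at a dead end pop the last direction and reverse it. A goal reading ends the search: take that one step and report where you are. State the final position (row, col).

Step: maze.sense[dir→west]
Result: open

Step: stack.push[x→west]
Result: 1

Step: maze.move[dir→west]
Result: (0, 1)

Step: maze.sense[dir→west]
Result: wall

Step: maze.sense[dir→south]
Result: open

Step: stack.push[x→south]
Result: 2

Step: maze.move[dir→south]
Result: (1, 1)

Step: maze.sense[dir→west]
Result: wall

Step: maze.sense[dir→south]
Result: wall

Step: maze.sense[dir→east]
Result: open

Step: stack.push[x→east]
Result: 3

Step: maze.move[dir→east]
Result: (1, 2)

Step: maze.sense[dir→south]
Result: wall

Step: maze.sense[dir→east]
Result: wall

Step: stack.pop[]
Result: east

Step: maze.move[dir→west]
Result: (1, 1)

Step: stack.pop[]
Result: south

Step: maze.move[dir→north]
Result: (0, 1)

Step: stack.pop[]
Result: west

Step: maze.move[dir→east]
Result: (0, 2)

Step: maze.sense[dir→east]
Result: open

Step: stack.push[x→east]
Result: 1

Step: maze.move[dir→east]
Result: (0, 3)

Step: maze.sense[dir→east]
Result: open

Step: stack.push[x→east]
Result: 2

Step: maze.move[dir→east]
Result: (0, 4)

Step: maze.sense[dir→south]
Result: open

Step: stack.push[x→south]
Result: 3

Step: maze.move[dir→south]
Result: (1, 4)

Step: maze.sense[dir→south]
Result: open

Step: stack.push[x→south]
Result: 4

Step: maze.move[dir→south]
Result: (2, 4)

Step: maze.sense[dir→west]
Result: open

Step: stack.push[x→west]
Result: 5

Step: maze.move[dir→west]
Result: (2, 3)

Step: maze.sense[dir→south]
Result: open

Step: stack.push[x→south]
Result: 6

Step: maze.move[dir→south]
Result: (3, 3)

Step: maze.sense[dir→west]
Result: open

Step: stack.push[x→west]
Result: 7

Step: maze.move[dir→west]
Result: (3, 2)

Step: maze.sense[dir→west]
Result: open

Step: stack.push[x→west]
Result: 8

Step: maze.move[dir→west]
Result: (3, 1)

Step: maze.sense[dir→west]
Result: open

Step: stack.push[x→west]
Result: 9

Step: maze.move[dir→west]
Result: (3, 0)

Step: maze.sense[dir→south]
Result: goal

Step: maze.move[dir→south]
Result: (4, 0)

Answer: (4, 0)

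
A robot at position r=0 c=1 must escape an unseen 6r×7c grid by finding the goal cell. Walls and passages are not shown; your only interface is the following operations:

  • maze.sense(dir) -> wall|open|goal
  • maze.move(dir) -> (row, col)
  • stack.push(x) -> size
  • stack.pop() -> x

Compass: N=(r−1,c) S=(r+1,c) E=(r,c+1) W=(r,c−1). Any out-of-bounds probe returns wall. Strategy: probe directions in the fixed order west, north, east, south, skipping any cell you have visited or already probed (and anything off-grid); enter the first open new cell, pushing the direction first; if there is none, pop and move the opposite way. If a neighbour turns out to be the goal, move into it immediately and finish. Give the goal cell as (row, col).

>> maze.sense(dir: west)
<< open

>> stack.push(x: west)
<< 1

>> maze.move(dir: west)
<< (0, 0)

>> maze.sense(dir: south)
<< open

>> stack.push(x: south)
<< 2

>> maze.move(dir: south)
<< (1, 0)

>> maze.sense(dir: east)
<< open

>> stack.push(x: east)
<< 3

>> maze.move(dir: east)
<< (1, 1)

>> maze.sense(dir: east)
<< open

>> stack.push(x: east)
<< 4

>> maze.move(dir: east)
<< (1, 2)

>> maze.sense(dir: north)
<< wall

>> maze.sense(dir: east)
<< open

>> stack.push(x: east)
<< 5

>> maze.move(dir: east)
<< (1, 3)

>> maze.sense(dir: north)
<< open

>> stack.push(x: north)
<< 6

>> maze.move(dir: north)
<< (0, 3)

>> maze.sense(dir: east)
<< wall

>> stack.pop()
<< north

>> maze.move(dir: south)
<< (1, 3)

>> maze.sense(dir: east)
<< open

>> stack.push(x: east)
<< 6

>> maze.move(dir: east)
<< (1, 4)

>> maze.sense(dir: east)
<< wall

>> maze.sense(dir: south)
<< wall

>> stack.pop()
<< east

>> maze.move(dir: west)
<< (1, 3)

>> maze.sense(dir: south)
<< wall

>> stack.pop()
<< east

>> maze.move(dir: west)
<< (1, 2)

>> maze.sense(dir: south)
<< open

>> stack.push(x: south)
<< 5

>> maze.move(dir: south)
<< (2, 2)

>> maze.sense(dir: west)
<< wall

>> maze.sense(dir: south)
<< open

>> stack.push(x: south)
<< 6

>> maze.move(dir: south)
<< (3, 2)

>> maze.sense(dir: west)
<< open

>> stack.push(x: west)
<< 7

>> maze.move(dir: west)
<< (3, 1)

>> maze.sense(dir: west)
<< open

>> stack.push(x: west)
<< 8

>> maze.move(dir: west)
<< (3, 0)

>> maze.sense(dir: north)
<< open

>> stack.push(x: north)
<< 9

>> maze.move(dir: north)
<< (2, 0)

>> stack.pop()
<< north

>> maze.move(dir: south)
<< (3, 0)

>> maze.sense(dir: south)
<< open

>> stack.push(x: south)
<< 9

>> maze.move(dir: south)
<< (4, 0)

>> maze.sense(dir: east)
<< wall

>> maze.sense(dir: south)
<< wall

>> stack.pop()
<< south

>> maze.move(dir: north)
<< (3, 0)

>> stack.pop()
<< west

>> maze.move(dir: east)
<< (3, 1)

>> stack.pop()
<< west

>> maze.move(dir: east)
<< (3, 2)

>> maze.sense(dir: east)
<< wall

>> maze.sense(dir: south)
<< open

>> stack.push(x: south)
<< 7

>> maze.move(dir: south)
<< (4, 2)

>> maze.sense(dir: east)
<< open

>> stack.push(x: east)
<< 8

>> maze.move(dir: east)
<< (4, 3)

>> maze.sense(dir: east)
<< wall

>> maze.sense(dir: south)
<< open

>> stack.push(x: south)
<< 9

>> maze.move(dir: south)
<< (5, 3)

>> maze.sense(dir: west)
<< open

>> stack.push(x: west)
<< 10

>> maze.move(dir: west)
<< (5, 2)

>> maze.sense(dir: west)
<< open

>> stack.push(x: west)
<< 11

>> maze.move(dir: west)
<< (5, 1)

>> stack.pop()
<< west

>> maze.move(dir: east)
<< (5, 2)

>> stack.pop()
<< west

>> maze.move(dir: east)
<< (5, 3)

>> maze.sense(dir: east)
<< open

>> stack.push(x: east)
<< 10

>> maze.move(dir: east)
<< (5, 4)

>> maze.sense(dir: east)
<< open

>> stack.push(x: east)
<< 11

>> maze.move(dir: east)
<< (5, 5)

>> maze.sense(dir: north)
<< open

>> stack.push(x: north)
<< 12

>> maze.move(dir: north)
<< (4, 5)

>> maze.sense(dir: north)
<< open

>> stack.push(x: north)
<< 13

>> maze.move(dir: north)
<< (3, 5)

>> maze.sense(dir: west)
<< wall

>> maze.sense(dir: north)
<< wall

>> maze.sense(dir: east)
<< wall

>> stack.pop()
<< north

>> maze.move(dir: south)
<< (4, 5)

>> maze.sense(dir: east)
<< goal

>> maze.move(dir: east)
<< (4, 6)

Answer: (4, 6)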